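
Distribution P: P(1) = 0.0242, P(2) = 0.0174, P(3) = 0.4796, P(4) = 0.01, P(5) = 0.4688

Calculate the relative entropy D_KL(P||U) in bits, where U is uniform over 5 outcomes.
1.0031 bits

U(i) = 1/5 for all i

D_KL(P||U) = Σ P(x) log₂(P(x) / (1/5))
           = Σ P(x) log₂(P(x)) + log₂(5)
           = log₂(5) - H(P)

H(P) = -Σ P(x) log₂(P(x)):
  -P(1)·log₂(P(1)) = -(0.0242)·log₂(0.0242) = 0.12993
  -P(2)·log₂(P(2)) = -(0.0174)·log₂(0.0174) = 0.10170
  -P(3)·log₂(P(3)) = -(0.4796)·log₂(0.4796) = 0.50842
  -P(4)·log₂(P(4)) = -(0.01)·log₂(0.01) = 0.06644
  -P(5)·log₂(P(5)) = -(0.4688)·log₂(0.4688) = 0.51238
H(P) = 0.12993 + 0.10170 + 0.50842 + 0.06644 + 0.51238 = 1.31887 bits

log₂(5) = 2.32193 bits

D_KL(P||U) = 2.32193 - 1.31887 = 1.00306 ≈ 1.0031 bits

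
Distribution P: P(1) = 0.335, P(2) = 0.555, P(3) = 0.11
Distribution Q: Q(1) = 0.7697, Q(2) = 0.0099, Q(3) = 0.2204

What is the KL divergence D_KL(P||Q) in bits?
2.7116 bits

D_KL(P||Q) = Σ P(x) log₂(P(x)/Q(x))

Computing term by term:
  P(1)·log₂(P(1)/Q(1)) = 0.335·log₂(0.335/0.7697) = -0.40205
  P(2)·log₂(P(2)/Q(2)) = 0.555·log₂(0.555/0.0099) = 3.22395
  P(3)·log₂(P(3)/Q(3)) = 0.11·log₂(0.11/0.2204) = -0.11029

D_KL(P||Q) = -0.40205 + 3.22395 - 0.11029 = 2.71161 ≈ 2.7116 bits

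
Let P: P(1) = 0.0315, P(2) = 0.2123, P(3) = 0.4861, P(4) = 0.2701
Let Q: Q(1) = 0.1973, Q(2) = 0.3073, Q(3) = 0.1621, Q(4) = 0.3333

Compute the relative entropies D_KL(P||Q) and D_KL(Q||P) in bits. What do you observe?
D_KL(P||Q) = 0.4916 bits, D_KL(Q||P) = 0.5305 bits. The two directions give different values (D_KL(Q||P) exceeds D_KL(P||Q) by 0.0389 bits): KL divergence is asymmetric.

D_KL(P||Q) = Σ P(x) log₂(P(x)/Q(x))

Computing term by term:
  P(1)·log₂(P(1)/Q(1)) = 0.0315·log₂(0.0315/0.1973) = -0.08338
  P(2)·log₂(P(2)/Q(2)) = 0.2123·log₂(0.2123/0.3073) = -0.11327
  P(3)·log₂(P(3)/Q(3)) = 0.4861·log₂(0.4861/0.1621) = 0.77016
  P(4)·log₂(P(4)/Q(4)) = 0.2701·log₂(0.2701/0.3333) = -0.08193

D_KL(P||Q) = -0.08338 - 0.11327 + 0.77016 - 0.08193 = 0.49158 ≈ 0.4916 bits

D_KL(Q||P) = Σ Q(x) log₂(Q(x)/P(x))

Computing term by term:
  Q(1)·log₂(Q(1)/P(1)) = 0.1973·log₂(0.1973/0.0315) = 0.52225
  Q(2)·log₂(Q(2)/P(2)) = 0.3073·log₂(0.3073/0.2123) = 0.16396
  Q(3)·log₂(Q(3)/P(3)) = 0.1621·log₂(0.1621/0.4861) = -0.25683
  Q(4)·log₂(Q(4)/P(4)) = 0.3333·log₂(0.3333/0.2701) = 0.10110

D_KL(Q||P) = 0.52225 + 0.16396 - 0.25683 + 0.10110 = 0.53048 ≈ 0.5305 bits

These are NOT equal (difference: 0.0389 bits). KL divergence is asymmetric: D_KL(P||Q) ≠ D_KL(Q||P) in general.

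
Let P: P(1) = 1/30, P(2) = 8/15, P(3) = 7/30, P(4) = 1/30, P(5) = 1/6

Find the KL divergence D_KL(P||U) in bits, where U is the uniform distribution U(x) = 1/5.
0.5904 bits

U(i) = 1/5 for all i

D_KL(P||U) = Σ P(x) log₂(P(x) / (1/5))
           = Σ P(x) log₂(P(x)) + log₂(5)
           = log₂(5) - H(P)

H(P) = -Σ P(x) log₂(P(x)):
  -P(1)·log₂(P(1)) = -(1/30)·log₂(1/30) = 0.16356
  -P(2)·log₂(P(2)) = -(8/15)·log₂(8/15) = 0.48367
  -P(3)·log₂(P(3)) = -(7/30)·log₂(7/30) = 0.48989
  -P(4)·log₂(P(4)) = -(1/30)·log₂(1/30) = 0.16356
  -P(5)·log₂(P(5)) = -(1/6)·log₂(1/6) = 0.43083
H(P) = 0.16356 + 0.48367 + 0.48989 + 0.16356 + 0.43083 = 1.73151 bits

log₂(5) = 2.32193 bits

D_KL(P||U) = 2.32193 - 1.73151 = 0.59042 ≈ 0.5904 bits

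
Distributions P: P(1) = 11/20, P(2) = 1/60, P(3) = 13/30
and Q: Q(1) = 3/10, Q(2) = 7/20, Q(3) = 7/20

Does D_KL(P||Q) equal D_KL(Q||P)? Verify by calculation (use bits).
D_KL(P||Q) = 0.5413 bits, D_KL(Q||P) = 1.1671 bits. No — D_KL(P||Q) ≠ D_KL(Q||P) for this pair.

D_KL(P||Q) = Σ P(x) log₂(P(x)/Q(x))

Computing term by term:
  P(1)·log₂(P(1)/Q(1)) = (11/20)·log₂((11/20)/(3/10)) = 0.48096
  P(2)·log₂(P(2)/Q(2)) = (1/60)·log₂((1/60)/(7/20)) = -0.07321
  P(3)·log₂(P(3)/Q(3)) = (13/30)·log₂((13/30)/(7/20)) = 0.13352

D_KL(P||Q) = 0.48096 - 0.07321 + 0.13352 = 0.54127 ≈ 0.5413 bits

D_KL(Q||P) = Σ Q(x) log₂(Q(x)/P(x))

Computing term by term:
  Q(1)·log₂(Q(1)/P(1)) = (3/10)·log₂((3/10)/(11/20)) = -0.26234
  Q(2)·log₂(Q(2)/P(2)) = (7/20)·log₂((7/20)/(1/60)) = 1.53731
  Q(3)·log₂(Q(3)/P(3)) = (7/20)·log₂((7/20)/(13/30)) = -0.10784

D_KL(Q||P) = -0.26234 + 1.53731 - 0.10784 = 1.16713 ≈ 1.1671 bits

These are NOT equal (difference: 0.6258 bits). KL divergence is asymmetric: D_KL(P||Q) ≠ D_KL(Q||P) in general.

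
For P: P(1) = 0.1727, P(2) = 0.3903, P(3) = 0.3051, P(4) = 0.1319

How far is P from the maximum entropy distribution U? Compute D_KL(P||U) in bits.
0.1247 bits

U(i) = 1/4 for all i

D_KL(P||U) = Σ P(x) log₂(P(x) / (1/4))
           = Σ P(x) log₂(P(x)) + log₂(4)
           = log₂(4) - H(P)

H(P) = -Σ P(x) log₂(P(x)):
  -P(1)·log₂(P(1)) = -(0.1727)·log₂(0.1727) = 0.43756
  -P(2)·log₂(P(2)) = -(0.3903)·log₂(0.3903) = 0.52977
  -P(3)·log₂(P(3)) = -(0.3051)·log₂(0.3051) = 0.52253
  -P(4)·log₂(P(4)) = -(0.1319)·log₂(0.1319) = 0.38548
H(P) = 0.43756 + 0.52977 + 0.52253 + 0.38548 = 1.87534 bits

log₂(4) = 2.00000 bits

D_KL(P||U) = 2.00000 - 1.87534 = 0.12466 ≈ 0.1247 bits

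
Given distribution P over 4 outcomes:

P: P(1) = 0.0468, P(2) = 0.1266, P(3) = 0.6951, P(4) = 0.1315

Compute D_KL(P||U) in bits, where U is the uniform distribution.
0.6662 bits

U(i) = 1/4 for all i

D_KL(P||U) = Σ P(x) log₂(P(x) / (1/4))
           = Σ P(x) log₂(P(x)) + log₂(4)
           = log₂(4) - H(P)

H(P) = -Σ P(x) log₂(P(x)):
  -P(1)·log₂(P(1)) = -(0.0468)·log₂(0.0468) = 0.20673
  -P(2)·log₂(P(2)) = -(0.1266)·log₂(0.1266) = 0.37748
  -P(3)·log₂(P(3)) = -(0.6951)·log₂(0.6951) = 0.36472
  -P(4)·log₂(P(4)) = -(0.1315)·log₂(0.1315) = 0.38488
H(P) = 0.20673 + 0.37748 + 0.36472 + 0.38488 = 1.33381 bits

log₂(4) = 2.00000 bits

D_KL(P||U) = 2.00000 - 1.33381 = 0.66619 ≈ 0.6662 bits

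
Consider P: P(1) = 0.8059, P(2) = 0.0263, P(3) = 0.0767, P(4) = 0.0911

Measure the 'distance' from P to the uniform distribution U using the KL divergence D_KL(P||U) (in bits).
1.0120 bits

U(i) = 1/4 for all i

D_KL(P||U) = Σ P(x) log₂(P(x) / (1/4))
           = Σ P(x) log₂(P(x)) + log₂(4)
           = log₂(4) - H(P)

H(P) = -Σ P(x) log₂(P(x)):
  -P(1)·log₂(P(1)) = -(0.8059)·log₂(0.8059) = 0.25090
  -P(2)·log₂(P(2)) = -(0.0263)·log₂(0.0263) = 0.13804
  -P(3)·log₂(P(3)) = -(0.0767)·log₂(0.0767) = 0.28415
  -P(4)·log₂(P(4)) = -(0.0911)·log₂(0.0911) = 0.31488
H(P) = 0.25090 + 0.13804 + 0.28415 + 0.31488 = 0.98797 bits

log₂(4) = 2.00000 bits

D_KL(P||U) = 2.00000 - 0.98797 = 1.01203 ≈ 1.0120 bits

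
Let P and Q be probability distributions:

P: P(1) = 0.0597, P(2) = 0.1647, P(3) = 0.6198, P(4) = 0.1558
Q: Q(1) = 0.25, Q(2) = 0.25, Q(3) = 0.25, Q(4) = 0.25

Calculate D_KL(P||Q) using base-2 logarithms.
0.4831 bits

D_KL(P||Q) = Σ P(x) log₂(P(x)/Q(x))

Computing term by term:
  P(1)·log₂(P(1)/Q(1)) = 0.0597·log₂(0.0597/0.25) = -0.12335
  P(2)·log₂(P(2)/Q(2)) = 0.1647·log₂(0.1647/0.25) = -0.09916
  P(3)·log₂(P(3)/Q(3)) = 0.6198·log₂(0.6198/0.25) = 0.81186
  P(4)·log₂(P(4)/Q(4)) = 0.1558·log₂(0.1558/0.25) = -0.10629

D_KL(P||Q) = -0.12335 - 0.09916 + 0.81186 - 0.10629 = 0.48306 ≈ 0.4831 bits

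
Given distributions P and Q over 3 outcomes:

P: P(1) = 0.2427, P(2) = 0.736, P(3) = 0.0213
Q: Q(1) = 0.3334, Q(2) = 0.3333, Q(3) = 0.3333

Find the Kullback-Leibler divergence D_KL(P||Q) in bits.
0.6455 bits

D_KL(P||Q) = Σ P(x) log₂(P(x)/Q(x))

Computing term by term:
  P(1)·log₂(P(1)/Q(1)) = 0.2427·log₂(0.2427/0.3334) = -0.11118
  P(2)·log₂(P(2)/Q(2)) = 0.736·log₂(0.736/0.3333) = 0.84116
  P(3)·log₂(P(3)/Q(3)) = 0.0213·log₂(0.0213/0.3333) = -0.08452

D_KL(P||Q) = -0.11118 + 0.84116 - 0.08452 = 0.64546 ≈ 0.6455 bits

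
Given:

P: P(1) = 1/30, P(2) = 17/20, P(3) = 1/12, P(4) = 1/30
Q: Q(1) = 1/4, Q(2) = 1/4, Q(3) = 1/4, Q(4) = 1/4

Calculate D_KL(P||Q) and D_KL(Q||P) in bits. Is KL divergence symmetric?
D_KL(P||Q) = 1.1748 bits, D_KL(Q||P) = 1.4083 bits. No, KL divergence is not symmetric.

D_KL(P||Q) = Σ P(x) log₂(P(x)/Q(x))

Computing term by term:
  P(1)·log₂(P(1)/Q(1)) = (1/30)·log₂((1/30)/(1/4)) = -0.09690
  P(2)·log₂(P(2)/Q(2)) = (17/20)·log₂((17/20)/(1/4)) = 1.50070
  P(3)·log₂(P(3)/Q(3)) = (1/12)·log₂((1/12)/(1/4)) = -0.13208
  P(4)·log₂(P(4)/Q(4)) = (1/30)·log₂((1/30)/(1/4)) = -0.09690

D_KL(P||Q) = -0.09690 + 1.50070 - 0.13208 - 0.09690 = 1.17482 ≈ 1.1748 bits

D_KL(Q||P) = Σ Q(x) log₂(Q(x)/P(x))

Computing term by term:
  Q(1)·log₂(Q(1)/P(1)) = (1/4)·log₂((1/4)/(1/30)) = 0.72672
  Q(2)·log₂(Q(2)/P(2)) = (1/4)·log₂((1/4)/(17/20)) = -0.44138
  Q(3)·log₂(Q(3)/P(3)) = (1/4)·log₂((1/4)/(1/12)) = 0.39624
  Q(4)·log₂(Q(4)/P(4)) = (1/4)·log₂((1/4)/(1/30)) = 0.72672

D_KL(Q||P) = 0.72672 - 0.44138 + 0.39624 + 0.72672 = 1.40830 ≈ 1.4083 bits

These are NOT equal (difference: 0.2335 bits). KL divergence is asymmetric: D_KL(P||Q) ≠ D_KL(Q||P) in general.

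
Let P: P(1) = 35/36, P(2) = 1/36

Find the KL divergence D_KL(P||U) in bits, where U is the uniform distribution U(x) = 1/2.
0.8169 bits

U(i) = 1/2 for all i

D_KL(P||U) = Σ P(x) log₂(P(x) / (1/2))
           = Σ P(x) log₂(P(x)) + log₂(2)
           = log₂(2) - H(P)

H(P) = -Σ P(x) log₂(P(x)):
  -P(1)·log₂(P(1)) = -(35/36)·log₂(35/36) = 0.03951
  -P(2)·log₂(P(2)) = -(1/36)·log₂(1/36) = 0.14361
H(P) = 0.03951 + 0.14361 = 0.18312 bits

log₂(2) = 1.00000 bits

D_KL(P||U) = 1.00000 - 0.18312 = 0.81688 ≈ 0.8169 bits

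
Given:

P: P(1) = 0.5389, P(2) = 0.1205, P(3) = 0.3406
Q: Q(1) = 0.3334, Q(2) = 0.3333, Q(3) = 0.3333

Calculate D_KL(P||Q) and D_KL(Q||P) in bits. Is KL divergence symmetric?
D_KL(P||Q) = 0.2071 bits, D_KL(Q||P) = 0.2478 bits. No, KL divergence is not symmetric.

D_KL(P||Q) = Σ P(x) log₂(P(x)/Q(x))

Computing term by term:
  P(1)·log₂(P(1)/Q(1)) = 0.5389·log₂(0.5389/0.3334) = 0.37333
  P(2)·log₂(P(2)/Q(2)) = 0.1205·log₂(0.1205/0.3333) = -0.17687
  P(3)·log₂(P(3)/Q(3)) = 0.3406·log₂(0.3406/0.3333) = 0.01065

D_KL(P||Q) = 0.37333 - 0.17687 + 0.01065 = 0.20711 ≈ 0.2071 bits

D_KL(Q||P) = Σ Q(x) log₂(Q(x)/P(x))

Computing term by term:
  Q(1)·log₂(Q(1)/P(1)) = 0.3334·log₂(0.3334/0.5389) = -0.23097
  Q(2)·log₂(Q(2)/P(2)) = 0.3333·log₂(0.3333/0.1205) = 0.48921
  Q(3)·log₂(Q(3)/P(3)) = 0.3333·log₂(0.3333/0.3406) = -0.01042

D_KL(Q||P) = -0.23097 + 0.48921 - 0.01042 = 0.24782 ≈ 0.2478 bits

These are NOT equal (difference: 0.0407 bits). KL divergence is asymmetric: D_KL(P||Q) ≠ D_KL(Q||P) in general.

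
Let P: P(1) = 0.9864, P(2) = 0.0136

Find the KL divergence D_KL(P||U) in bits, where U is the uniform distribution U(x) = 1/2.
0.8962 bits

U(i) = 1/2 for all i

D_KL(P||U) = Σ P(x) log₂(P(x) / (1/2))
           = Σ P(x) log₂(P(x)) + log₂(2)
           = log₂(2) - H(P)

H(P) = -Σ P(x) log₂(P(x)):
  -P(1)·log₂(P(1)) = -(0.9864)·log₂(0.9864) = 0.01949
  -P(2)·log₂(P(2)) = -(0.0136)·log₂(0.0136) = 0.08432
H(P) = 0.01949 + 0.08432 = 0.10381 bits

log₂(2) = 1.00000 bits

D_KL(P||U) = 1.00000 - 0.10381 = 0.89619 ≈ 0.8962 bits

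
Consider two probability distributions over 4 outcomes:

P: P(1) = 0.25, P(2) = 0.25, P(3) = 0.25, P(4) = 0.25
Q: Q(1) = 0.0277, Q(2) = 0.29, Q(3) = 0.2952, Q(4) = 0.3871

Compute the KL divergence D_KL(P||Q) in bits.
0.5223 bits

D_KL(P||Q) = Σ P(x) log₂(P(x)/Q(x))

Computing term by term:
  P(1)·log₂(P(1)/Q(1)) = 0.25·log₂(0.25/0.0277) = 0.79349
  P(2)·log₂(P(2)/Q(2)) = 0.25·log₂(0.25/0.29) = -0.05353
  P(3)·log₂(P(3)/Q(3)) = 0.25·log₂(0.25/0.2952) = -0.05994
  P(4)·log₂(P(4)/Q(4)) = 0.25·log₂(0.25/0.3871) = -0.15769

D_KL(P||Q) = 0.79349 - 0.05353 - 0.05994 - 0.15769 = 0.52233 ≈ 0.5223 bits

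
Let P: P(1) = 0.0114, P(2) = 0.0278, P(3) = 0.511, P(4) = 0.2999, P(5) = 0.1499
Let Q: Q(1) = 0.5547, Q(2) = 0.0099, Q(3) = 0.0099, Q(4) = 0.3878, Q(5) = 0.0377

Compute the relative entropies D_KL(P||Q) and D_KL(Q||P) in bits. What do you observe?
D_KL(P||Q) = 3.0723 bits, D_KL(Q||P) = 3.1065 bits. The two directions give different values (D_KL(Q||P) exceeds D_KL(P||Q) by 0.0342 bits): KL divergence is asymmetric.

D_KL(P||Q) = Σ P(x) log₂(P(x)/Q(x))

Computing term by term:
  P(1)·log₂(P(1)/Q(1)) = 0.0114·log₂(0.0114/0.5547) = -0.06389
  P(2)·log₂(P(2)/Q(2)) = 0.0278·log₂(0.0278/0.0099) = 0.04141
  P(3)·log₂(P(3)/Q(3)) = 0.511·log₂(0.511/0.0099) = 2.90746
  P(4)·log₂(P(4)/Q(4)) = 0.2999·log₂(0.2999/0.3878) = -0.11121
  P(5)·log₂(P(5)/Q(5)) = 0.1499·log₂(0.1499/0.0377) = 0.29851

D_KL(P||Q) = -0.06389 + 0.04141 + 2.90746 - 0.11121 + 0.29851 = 3.07228 ≈ 3.0723 bits

D_KL(Q||P) = Σ Q(x) log₂(Q(x)/P(x))

Computing term by term:
  Q(1)·log₂(Q(1)/P(1)) = 0.5547·log₂(0.5547/0.0114) = 3.10887
  Q(2)·log₂(Q(2)/P(2)) = 0.0099·log₂(0.0099/0.0278) = -0.01475
  Q(3)·log₂(Q(3)/P(3)) = 0.0099·log₂(0.0099/0.511) = -0.05633
  Q(4)·log₂(Q(4)/P(4)) = 0.3878·log₂(0.3878/0.2999) = 0.14381
  Q(5)·log₂(Q(5)/P(5)) = 0.0377·log₂(0.0377/0.1499) = -0.07507

D_KL(Q||P) = 3.10887 - 0.01475 - 0.05633 + 0.14381 - 0.07507 = 3.10653 ≈ 3.1065 bits

These are NOT equal (difference: 0.0342 bits). KL divergence is asymmetric: D_KL(P||Q) ≠ D_KL(Q||P) in general.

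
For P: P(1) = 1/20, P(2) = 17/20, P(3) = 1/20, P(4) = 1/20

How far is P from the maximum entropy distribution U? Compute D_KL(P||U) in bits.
1.1524 bits

U(i) = 1/4 for all i

D_KL(P||U) = Σ P(x) log₂(P(x) / (1/4))
           = Σ P(x) log₂(P(x)) + log₂(4)
           = log₂(4) - H(P)

H(P) = -Σ P(x) log₂(P(x)):
  -P(1)·log₂(P(1)) = -(1/20)·log₂(1/20) = 0.21610
  -P(2)·log₂(P(2)) = -(17/20)·log₂(17/20) = 0.19930
  -P(3)·log₂(P(3)) = -(1/20)·log₂(1/20) = 0.21610
  -P(4)·log₂(P(4)) = -(1/20)·log₂(1/20) = 0.21610
H(P) = 0.21610 + 0.19930 + 0.21610 + 0.21610 = 0.84760 bits

log₂(4) = 2.00000 bits

D_KL(P||U) = 2.00000 - 0.84760 = 1.15240 ≈ 1.1524 bits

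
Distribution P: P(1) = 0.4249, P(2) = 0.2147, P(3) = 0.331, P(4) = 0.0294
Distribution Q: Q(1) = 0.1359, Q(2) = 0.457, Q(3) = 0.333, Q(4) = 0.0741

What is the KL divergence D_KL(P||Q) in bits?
0.4227 bits

D_KL(P||Q) = Σ P(x) log₂(P(x)/Q(x))

Computing term by term:
  P(1)·log₂(P(1)/Q(1)) = 0.4249·log₂(0.4249/0.1359) = 0.69878
  P(2)·log₂(P(2)/Q(2)) = 0.2147·log₂(0.2147/0.457) = -0.23400
  P(3)·log₂(P(3)/Q(3)) = 0.331·log₂(0.331/0.333) = -0.00288
  P(4)·log₂(P(4)/Q(4)) = 0.0294·log₂(0.0294/0.0741) = -0.03921

D_KL(P||Q) = 0.69878 - 0.23400 - 0.00288 - 0.03921 = 0.42269 ≈ 0.4227 bits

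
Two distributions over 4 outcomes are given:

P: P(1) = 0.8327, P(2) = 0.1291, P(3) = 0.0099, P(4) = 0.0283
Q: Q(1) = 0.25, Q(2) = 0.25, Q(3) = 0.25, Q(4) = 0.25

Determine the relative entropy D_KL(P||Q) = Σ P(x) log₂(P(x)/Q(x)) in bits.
1.1873 bits

D_KL(P||Q) = Σ P(x) log₂(P(x)/Q(x))

Computing term by term:
  P(1)·log₂(P(1)/Q(1)) = 0.8327·log₂(0.8327/0.25) = 1.44546
  P(2)·log₂(P(2)/Q(2)) = 0.1291·log₂(0.1291/0.25) = -0.12309
  P(3)·log₂(P(3)/Q(3)) = 0.0099·log₂(0.0099/0.25) = -0.04612
  P(4)·log₂(P(4)/Q(4)) = 0.0283·log₂(0.0283/0.25) = -0.08895

D_KL(P||Q) = 1.44546 - 0.12309 - 0.04612 - 0.08895 = 1.18730 ≈ 1.1873 bits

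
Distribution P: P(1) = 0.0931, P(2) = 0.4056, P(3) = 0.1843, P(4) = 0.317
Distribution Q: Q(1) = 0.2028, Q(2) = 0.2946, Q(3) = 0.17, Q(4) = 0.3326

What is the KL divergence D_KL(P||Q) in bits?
0.0820 bits

D_KL(P||Q) = Σ P(x) log₂(P(x)/Q(x))

Computing term by term:
  P(1)·log₂(P(1)/Q(1)) = 0.0931·log₂(0.0931/0.2028) = -0.10457
  P(2)·log₂(P(2)/Q(2)) = 0.4056·log₂(0.4056/0.2946) = 0.18710
  P(3)·log₂(P(3)/Q(3)) = 0.1843·log₂(0.1843/0.17) = 0.02147
  P(4)·log₂(P(4)/Q(4)) = 0.317·log₂(0.317/0.3326) = -0.02197

D_KL(P||Q) = -0.10457 + 0.18710 + 0.02147 - 0.02197 = 0.08203 ≈ 0.0820 bits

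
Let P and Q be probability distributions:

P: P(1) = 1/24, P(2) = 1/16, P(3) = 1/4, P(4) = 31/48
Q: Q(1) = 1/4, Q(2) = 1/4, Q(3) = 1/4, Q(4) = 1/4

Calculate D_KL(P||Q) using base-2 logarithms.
0.6516 bits

D_KL(P||Q) = Σ P(x) log₂(P(x)/Q(x))

Computing term by term:
  P(1)·log₂(P(1)/Q(1)) = (1/24)·log₂((1/24)/(1/4)) = -0.10771
  P(2)·log₂(P(2)/Q(2)) = (1/16)·log₂((1/16)/(1/4)) = -0.12500
  P(3)·log₂(P(3)/Q(3)) = (1/4)·log₂((1/4)/(1/4)) = 0.00000
  P(4)·log₂(P(4)/Q(4)) = (31/48)·log₂((31/48)/(1/4)) = 0.88430

D_KL(P||Q) = -0.10771 - 0.12500 + 0.00000 + 0.88430 = 0.65159 ≈ 0.6516 bits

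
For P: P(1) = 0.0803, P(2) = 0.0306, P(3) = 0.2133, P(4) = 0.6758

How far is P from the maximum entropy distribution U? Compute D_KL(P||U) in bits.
0.6964 bits

U(i) = 1/4 for all i

D_KL(P||U) = Σ P(x) log₂(P(x) / (1/4))
           = Σ P(x) log₂(P(x)) + log₂(4)
           = log₂(4) - H(P)

H(P) = -Σ P(x) log₂(P(x)):
  -P(1)·log₂(P(1)) = -(0.0803)·log₂(0.0803) = 0.29217
  -P(2)·log₂(P(2)) = -(0.0306)·log₂(0.0306) = 0.15393
  -P(3)·log₂(P(3)) = -(0.2133)·log₂(0.2133) = 0.47546
  -P(4)·log₂(P(4)) = -(0.6758)·log₂(0.6758) = 0.38205
H(P) = 0.29217 + 0.15393 + 0.47546 + 0.38205 = 1.30361 bits

log₂(4) = 2.00000 bits

D_KL(P||U) = 2.00000 - 1.30361 = 0.69639 ≈ 0.6964 bits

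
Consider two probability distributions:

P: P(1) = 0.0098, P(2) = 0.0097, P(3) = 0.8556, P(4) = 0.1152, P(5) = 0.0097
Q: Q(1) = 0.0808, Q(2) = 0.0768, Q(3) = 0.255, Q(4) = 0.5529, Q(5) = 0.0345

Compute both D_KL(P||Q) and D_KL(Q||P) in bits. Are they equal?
D_KL(P||Q) = 1.1570 bits, D_KL(Q||P) = 1.3441 bits. No, they are not equal.

D_KL(P||Q) = Σ P(x) log₂(P(x)/Q(x))

Computing term by term:
  P(1)·log₂(P(1)/Q(1)) = 0.0098·log₂(0.0098/0.0808) = -0.02983
  P(2)·log₂(P(2)/Q(2)) = 0.0097·log₂(0.0097/0.0768) = -0.02895
  P(3)·log₂(P(3)/Q(3)) = 0.8556·log₂(0.8556/0.255) = 1.49425
  P(4)·log₂(P(4)/Q(4)) = 0.1152·log₂(0.1152/0.5529) = -0.26068
  P(5)·log₂(P(5)/Q(5)) = 0.0097·log₂(0.0097/0.0345) = -0.01776

D_KL(P||Q) = -0.02983 - 0.02895 + 1.49425 - 0.26068 - 0.01776 = 1.15703 ≈ 1.1570 bits

D_KL(Q||P) = Σ Q(x) log₂(Q(x)/P(x))

Computing term by term:
  Q(1)·log₂(Q(1)/P(1)) = 0.0808·log₂(0.0808/0.0098) = 0.24591
  Q(2)·log₂(Q(2)/P(2)) = 0.0768·log₂(0.0768/0.0097) = 0.22925
  Q(3)·log₂(Q(3)/P(3)) = 0.255·log₂(0.255/0.8556) = -0.44534
  Q(4)·log₂(Q(4)/P(4)) = 0.5529·log₂(0.5529/0.1152) = 1.25115
  Q(5)·log₂(Q(5)/P(5)) = 0.0345·log₂(0.0345/0.0097) = 0.06315

D_KL(Q||P) = 0.24591 + 0.22925 - 0.44534 + 1.25115 + 0.06315 = 1.34412 ≈ 1.3441 bits

These are NOT equal (difference: 0.1871 bits). KL divergence is asymmetric: D_KL(P||Q) ≠ D_KL(Q||P) in general.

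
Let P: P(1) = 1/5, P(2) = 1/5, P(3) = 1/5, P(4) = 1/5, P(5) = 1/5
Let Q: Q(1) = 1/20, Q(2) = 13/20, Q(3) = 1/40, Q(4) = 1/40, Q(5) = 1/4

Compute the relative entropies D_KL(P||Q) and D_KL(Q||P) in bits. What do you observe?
D_KL(P||Q) = 1.1955 bits, D_KL(Q||P) = 0.9358 bits. The two directions give different values (D_KL(P||Q) exceeds D_KL(Q||P) by 0.2597 bits): KL divergence is asymmetric.

D_KL(P||Q) = Σ P(x) log₂(P(x)/Q(x))

Computing term by term:
  P(1)·log₂(P(1)/Q(1)) = (1/5)·log₂((1/5)/(1/20)) = 0.40000
  P(2)·log₂(P(2)/Q(2)) = (1/5)·log₂((1/5)/(13/20)) = -0.34009
  P(3)·log₂(P(3)/Q(3)) = (1/5)·log₂((1/5)/(1/40)) = 0.60000
  P(4)·log₂(P(4)/Q(4)) = (1/5)·log₂((1/5)/(1/40)) = 0.60000
  P(5)·log₂(P(5)/Q(5)) = (1/5)·log₂((1/5)/(1/4)) = -0.06439

D_KL(P||Q) = 0.40000 - 0.34009 + 0.60000 + 0.60000 - 0.06439 = 1.19552 ≈ 1.1955 bits

D_KL(Q||P) = Σ Q(x) log₂(Q(x)/P(x))

Computing term by term:
  Q(1)·log₂(Q(1)/P(1)) = (1/20)·log₂((1/20)/(1/5)) = -0.10000
  Q(2)·log₂(Q(2)/P(2)) = (13/20)·log₂((13/20)/(1/5)) = 1.10529
  Q(3)·log₂(Q(3)/P(3)) = (1/40)·log₂((1/40)/(1/5)) = -0.07500
  Q(4)·log₂(Q(4)/P(4)) = (1/40)·log₂((1/40)/(1/5)) = -0.07500
  Q(5)·log₂(Q(5)/P(5)) = (1/4)·log₂((1/4)/(1/5)) = 0.08048

D_KL(Q||P) = -0.10000 + 1.10529 - 0.07500 - 0.07500 + 0.08048 = 0.93577 ≈ 0.9358 bits

These are NOT equal (difference: 0.2597 bits). KL divergence is asymmetric: D_KL(P||Q) ≠ D_KL(Q||P) in general.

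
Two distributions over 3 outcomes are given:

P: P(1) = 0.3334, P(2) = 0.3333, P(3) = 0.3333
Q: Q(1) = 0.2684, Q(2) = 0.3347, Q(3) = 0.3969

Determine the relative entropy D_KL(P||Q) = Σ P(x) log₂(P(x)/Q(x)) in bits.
0.0183 bits

D_KL(P||Q) = Σ P(x) log₂(P(x)/Q(x))

Computing term by term:
  P(1)·log₂(P(1)/Q(1)) = 0.3334·log₂(0.3334/0.2684) = 0.10431
  P(2)·log₂(P(2)/Q(2)) = 0.3333·log₂(0.3333/0.3347) = -0.00202
  P(3)·log₂(P(3)/Q(3)) = 0.3333·log₂(0.3333/0.3969) = -0.08398

D_KL(P||Q) = 0.10431 - 0.00202 - 0.08398 = 0.01831 ≈ 0.0183 bits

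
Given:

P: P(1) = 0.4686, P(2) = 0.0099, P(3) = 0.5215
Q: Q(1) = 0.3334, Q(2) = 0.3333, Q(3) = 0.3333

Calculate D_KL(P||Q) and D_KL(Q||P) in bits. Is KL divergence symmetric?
D_KL(P||Q) = 0.5167 bits, D_KL(Q||P) = 1.3119 bits. No, KL divergence is not symmetric.

D_KL(P||Q) = Σ P(x) log₂(P(x)/Q(x))

Computing term by term:
  P(1)·log₂(P(1)/Q(1)) = 0.4686·log₂(0.4686/0.3334) = 0.23013
  P(2)·log₂(P(2)/Q(2)) = 0.0099·log₂(0.0099/0.3333) = -0.05023
  P(3)·log₂(P(3)/Q(3)) = 0.5215·log₂(0.5215/0.3333) = 0.33681

D_KL(P||Q) = 0.23013 - 0.05023 + 0.33681 = 0.51671 ≈ 0.5167 bits

D_KL(Q||P) = Σ Q(x) log₂(Q(x)/P(x))

Computing term by term:
  Q(1)·log₂(Q(1)/P(1)) = 0.3334·log₂(0.3334/0.4686) = -0.16373
  Q(2)·log₂(Q(2)/P(2)) = 0.3333·log₂(0.3333/0.0099) = 1.69091
  Q(3)·log₂(Q(3)/P(3)) = 0.3333·log₂(0.3333/0.5215) = -0.21526

D_KL(Q||P) = -0.16373 + 1.69091 - 0.21526 = 1.31192 ≈ 1.3119 bits

These are NOT equal (difference: 0.7952 bits). KL divergence is asymmetric: D_KL(P||Q) ≠ D_KL(Q||P) in general.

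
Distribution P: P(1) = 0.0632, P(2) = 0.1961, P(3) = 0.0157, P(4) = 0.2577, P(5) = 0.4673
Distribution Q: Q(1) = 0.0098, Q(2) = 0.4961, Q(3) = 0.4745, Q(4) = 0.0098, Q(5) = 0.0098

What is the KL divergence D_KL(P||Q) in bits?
3.6511 bits

D_KL(P||Q) = Σ P(x) log₂(P(x)/Q(x))

Computing term by term:
  P(1)·log₂(P(1)/Q(1)) = 0.0632·log₂(0.0632/0.0098) = 0.16995
  P(2)·log₂(P(2)/Q(2)) = 0.1961·log₂(0.1961/0.4961) = -0.26259
  P(3)·log₂(P(3)/Q(3)) = 0.0157·log₂(0.0157/0.4745) = -0.07721
  P(4)·log₂(P(4)/Q(4)) = 0.2577·log₂(0.2577/0.0098) = 1.21551
  P(5)·log₂(P(5)/Q(5)) = 0.4673·log₂(0.4673/0.0098) = 2.60540

D_KL(P||Q) = 0.16995 - 0.26259 - 0.07721 + 1.21551 + 2.60540 = 3.65106 ≈ 3.6511 bits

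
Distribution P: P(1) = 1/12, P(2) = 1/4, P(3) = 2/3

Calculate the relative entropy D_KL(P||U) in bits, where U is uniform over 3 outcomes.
0.3962 bits

U(i) = 1/3 for all i

D_KL(P||U) = Σ P(x) log₂(P(x) / (1/3))
           = Σ P(x) log₂(P(x)) + log₂(3)
           = log₂(3) - H(P)

H(P) = -Σ P(x) log₂(P(x)):
  -P(1)·log₂(P(1)) = -(1/12)·log₂(1/12) = 0.29875
  -P(2)·log₂(P(2)) = -(1/4)·log₂(1/4) = 0.50000
  -P(3)·log₂(P(3)) = -(2/3)·log₂(2/3) = 0.38998
H(P) = 0.29875 + 0.50000 + 0.38998 = 1.18873 bits

log₂(3) = 1.58496 bits

D_KL(P||U) = 1.58496 - 1.18873 = 0.39623 ≈ 0.3962 bits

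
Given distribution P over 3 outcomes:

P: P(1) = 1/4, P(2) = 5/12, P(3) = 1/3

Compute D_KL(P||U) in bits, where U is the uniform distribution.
0.0304 bits

U(i) = 1/3 for all i

D_KL(P||U) = Σ P(x) log₂(P(x) / (1/3))
           = Σ P(x) log₂(P(x)) + log₂(3)
           = log₂(3) - H(P)

H(P) = -Σ P(x) log₂(P(x)):
  -P(1)·log₂(P(1)) = -(1/4)·log₂(1/4) = 0.50000
  -P(2)·log₂(P(2)) = -(5/12)·log₂(5/12) = 0.52626
  -P(3)·log₂(P(3)) = -(1/3)·log₂(1/3) = 0.52832
H(P) = 0.50000 + 0.52626 + 0.52832 = 1.55458 bits

log₂(3) = 1.58496 bits

D_KL(P||U) = 1.58496 - 1.55458 = 0.03038 ≈ 0.0304 bits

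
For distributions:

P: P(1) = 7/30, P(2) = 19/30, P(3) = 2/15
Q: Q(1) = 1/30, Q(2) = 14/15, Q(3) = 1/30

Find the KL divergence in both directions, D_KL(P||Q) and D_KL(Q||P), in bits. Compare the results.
D_KL(P||Q) = 0.5674 bits, D_KL(Q||P) = 0.3619 bits. D_KL(P||Q) is larger than D_KL(Q||P) by 0.2055 bits; the two directions differ.

D_KL(P||Q) = Σ P(x) log₂(P(x)/Q(x))

Computing term by term:
  P(1)·log₂(P(1)/Q(1)) = (7/30)·log₂((7/30)/(1/30)) = 0.65505
  P(2)·log₂(P(2)/Q(2)) = (19/30)·log₂((19/30)/(14/15)) = -0.35430
  P(3)·log₂(P(3)/Q(3)) = (2/15)·log₂((2/15)/(1/30)) = 0.26667

D_KL(P||Q) = 0.65505 - 0.35430 + 0.26667 = 0.56742 ≈ 0.5674 bits

D_KL(Q||P) = Σ Q(x) log₂(Q(x)/P(x))

Computing term by term:
  Q(1)·log₂(Q(1)/P(1)) = (1/30)·log₂((1/30)/(7/30)) = -0.09358
  Q(2)·log₂(Q(2)/P(2)) = (14/15)·log₂((14/15)/(19/30)) = 0.52213
  Q(3)·log₂(Q(3)/P(3)) = (1/30)·log₂((1/30)/(2/15)) = -0.06667

D_KL(Q||P) = -0.09358 + 0.52213 - 0.06667 = 0.36188 ≈ 0.3619 bits

These are NOT equal (difference: 0.2055 bits). KL divergence is asymmetric: D_KL(P||Q) ≠ D_KL(Q||P) in general.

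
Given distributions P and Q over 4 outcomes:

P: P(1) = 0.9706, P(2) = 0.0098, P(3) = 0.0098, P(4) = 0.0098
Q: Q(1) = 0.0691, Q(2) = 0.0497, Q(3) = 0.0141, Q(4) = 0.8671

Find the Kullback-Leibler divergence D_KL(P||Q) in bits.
3.6086 bits

D_KL(P||Q) = Σ P(x) log₂(P(x)/Q(x))

Computing term by term:
  P(1)·log₂(P(1)/Q(1)) = 0.9706·log₂(0.9706/0.0691) = 3.70004
  P(2)·log₂(P(2)/Q(2)) = 0.0098·log₂(0.0098/0.0497) = -0.02296
  P(3)·log₂(P(3)/Q(3)) = 0.0098·log₂(0.0098/0.0141) = -0.00514
  P(4)·log₂(P(4)/Q(4)) = 0.0098·log₂(0.0098/0.8671) = -0.06338

D_KL(P||Q) = 3.70004 - 0.02296 - 0.00514 - 0.06338 = 3.60856 ≈ 3.6086 bits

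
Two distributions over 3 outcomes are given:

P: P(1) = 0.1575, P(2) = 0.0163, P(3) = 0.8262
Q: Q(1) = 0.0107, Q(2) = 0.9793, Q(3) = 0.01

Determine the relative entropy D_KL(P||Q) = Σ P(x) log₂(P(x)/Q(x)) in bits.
5.7763 bits

D_KL(P||Q) = Σ P(x) log₂(P(x)/Q(x))

Computing term by term:
  P(1)·log₂(P(1)/Q(1)) = 0.1575·log₂(0.1575/0.0107) = 0.61105
  P(2)·log₂(P(2)/Q(2)) = 0.0163·log₂(0.0163/0.9793) = -0.09631
  P(3)·log₂(P(3)/Q(3)) = 0.8262·log₂(0.8262/0.01) = 5.26159

D_KL(P||Q) = 0.61105 - 0.09631 + 5.26159 = 5.77633 ≈ 5.7763 bits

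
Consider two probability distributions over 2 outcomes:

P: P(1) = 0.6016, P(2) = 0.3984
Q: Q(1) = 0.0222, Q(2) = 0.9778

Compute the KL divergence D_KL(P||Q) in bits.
2.3477 bits

D_KL(P||Q) = Σ P(x) log₂(P(x)/Q(x))

Computing term by term:
  P(1)·log₂(P(1)/Q(1)) = 0.6016·log₂(0.6016/0.0222) = 2.86372
  P(2)·log₂(P(2)/Q(2)) = 0.3984·log₂(0.3984/0.9778) = -0.51606

D_KL(P||Q) = 2.86372 - 0.51606 = 2.34766 ≈ 2.3477 bits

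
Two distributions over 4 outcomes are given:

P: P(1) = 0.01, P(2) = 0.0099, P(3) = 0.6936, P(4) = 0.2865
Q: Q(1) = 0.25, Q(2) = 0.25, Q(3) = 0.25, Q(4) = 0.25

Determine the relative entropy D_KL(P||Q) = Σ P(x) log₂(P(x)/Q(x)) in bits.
0.9849 bits

D_KL(P||Q) = Σ P(x) log₂(P(x)/Q(x))

Computing term by term:
  P(1)·log₂(P(1)/Q(1)) = 0.01·log₂(0.01/0.25) = -0.04644
  P(2)·log₂(P(2)/Q(2)) = 0.0099·log₂(0.0099/0.25) = -0.04612
  P(3)·log₂(P(3)/Q(3)) = 0.6936·log₂(0.6936/0.25) = 1.02110
  P(4)·log₂(P(4)/Q(4)) = 0.2865·log₂(0.2865/0.25) = 0.05633

D_KL(P||Q) = -0.04644 - 0.04612 + 1.02110 + 0.05633 = 0.98487 ≈ 0.9849 bits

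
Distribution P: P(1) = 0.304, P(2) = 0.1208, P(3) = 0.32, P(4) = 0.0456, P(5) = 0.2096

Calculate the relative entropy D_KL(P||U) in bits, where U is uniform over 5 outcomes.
0.2297 bits

U(i) = 1/5 for all i

D_KL(P||U) = Σ P(x) log₂(P(x) / (1/5))
           = Σ P(x) log₂(P(x)) + log₂(5)
           = log₂(5) - H(P)

H(P) = -Σ P(x) log₂(P(x)):
  -P(1)·log₂(P(1)) = -(0.304)·log₂(0.304) = 0.52223
  -P(2)·log₂(P(2)) = -(0.1208)·log₂(0.1208) = 0.36836
  -P(3)·log₂(P(3)) = -(0.32)·log₂(0.32) = 0.52603
  -P(4)·log₂(P(4)) = -(0.0456)·log₂(0.0456) = 0.20314
  -P(5)·log₂(P(5)) = -(0.2096)·log₂(0.2096) = 0.47250
H(P) = 0.52223 + 0.36836 + 0.52603 + 0.20314 + 0.47250 = 2.09226 bits

log₂(5) = 2.32193 bits

D_KL(P||U) = 2.32193 - 2.09226 = 0.22967 ≈ 0.2297 bits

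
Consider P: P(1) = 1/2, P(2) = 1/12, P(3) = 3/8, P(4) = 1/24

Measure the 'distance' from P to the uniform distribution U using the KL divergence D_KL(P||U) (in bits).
0.4796 bits

U(i) = 1/4 for all i

D_KL(P||U) = Σ P(x) log₂(P(x) / (1/4))
           = Σ P(x) log₂(P(x)) + log₂(4)
           = log₂(4) - H(P)

H(P) = -Σ P(x) log₂(P(x)):
  -P(1)·log₂(P(1)) = -(1/2)·log₂(1/2) = 0.50000
  -P(2)·log₂(P(2)) = -(1/12)·log₂(1/12) = 0.29875
  -P(3)·log₂(P(3)) = -(3/8)·log₂(3/8) = 0.53064
  -P(4)·log₂(P(4)) = -(1/24)·log₂(1/24) = 0.19104
H(P) = 0.50000 + 0.29875 + 0.53064 + 0.19104 = 1.52043 bits

log₂(4) = 2.00000 bits

D_KL(P||U) = 2.00000 - 1.52043 = 0.47957 ≈ 0.4796 bits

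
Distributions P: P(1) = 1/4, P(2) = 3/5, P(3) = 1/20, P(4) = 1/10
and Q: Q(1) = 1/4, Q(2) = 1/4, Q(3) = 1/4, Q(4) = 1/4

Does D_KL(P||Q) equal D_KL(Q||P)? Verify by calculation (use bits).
D_KL(P||Q) = 0.5095 bits, D_KL(Q||P) = 0.5952 bits. No — D_KL(P||Q) ≠ D_KL(Q||P) for this pair.

D_KL(P||Q) = Σ P(x) log₂(P(x)/Q(x))

Computing term by term:
  P(1)·log₂(P(1)/Q(1)) = (1/4)·log₂((1/4)/(1/4)) = 0.00000
  P(2)·log₂(P(2)/Q(2)) = (3/5)·log₂((3/5)/(1/4)) = 0.75782
  P(3)·log₂(P(3)/Q(3)) = (1/20)·log₂((1/20)/(1/4)) = -0.11610
  P(4)·log₂(P(4)/Q(4)) = (1/10)·log₂((1/10)/(1/4)) = -0.13219

D_KL(P||Q) = 0.00000 + 0.75782 - 0.11610 - 0.13219 = 0.50953 ≈ 0.5095 bits

D_KL(Q||P) = Σ Q(x) log₂(Q(x)/P(x))

Computing term by term:
  Q(1)·log₂(Q(1)/P(1)) = (1/4)·log₂((1/4)/(1/4)) = 0.00000
  Q(2)·log₂(Q(2)/P(2)) = (1/4)·log₂((1/4)/(3/5)) = -0.31576
  Q(3)·log₂(Q(3)/P(3)) = (1/4)·log₂((1/4)/(1/20)) = 0.58048
  Q(4)·log₂(Q(4)/P(4)) = (1/4)·log₂((1/4)/(1/10)) = 0.33048

D_KL(Q||P) = 0.00000 - 0.31576 + 0.58048 + 0.33048 = 0.59520 ≈ 0.5952 bits

These are NOT equal (difference: 0.0857 bits). KL divergence is asymmetric: D_KL(P||Q) ≠ D_KL(Q||P) in general.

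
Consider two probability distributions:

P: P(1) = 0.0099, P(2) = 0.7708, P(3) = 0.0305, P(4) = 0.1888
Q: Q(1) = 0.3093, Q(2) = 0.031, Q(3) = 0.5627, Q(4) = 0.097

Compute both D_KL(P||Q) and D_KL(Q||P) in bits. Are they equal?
D_KL(P||Q) = 3.5774 bits, D_KL(Q||P) = 3.6653 bits. No, they are not equal.

D_KL(P||Q) = Σ P(x) log₂(P(x)/Q(x))

Computing term by term:
  P(1)·log₂(P(1)/Q(1)) = 0.0099·log₂(0.0099/0.3093) = -0.04916
  P(2)·log₂(P(2)/Q(2)) = 0.7708·log₂(0.7708/0.031) = 3.57344
  P(3)·log₂(P(3)/Q(3)) = 0.0305·log₂(0.0305/0.5627) = -0.12827
  P(4)·log₂(P(4)/Q(4)) = 0.1888·log₂(0.1888/0.097) = 0.18140

D_KL(P||Q) = -0.04916 + 3.57344 - 0.12827 + 0.18140 = 3.57741 ≈ 3.5774 bits

D_KL(Q||P) = Σ Q(x) log₂(Q(x)/P(x))

Computing term by term:
  Q(1)·log₂(Q(1)/P(1)) = 0.3093·log₂(0.3093/0.0099) = 1.53581
  Q(2)·log₂(Q(2)/P(2)) = 0.031·log₂(0.031/0.7708) = -0.14372
  Q(3)·log₂(Q(3)/P(3)) = 0.5627·log₂(0.5627/0.0305) = 2.36643
  Q(4)·log₂(Q(4)/P(4)) = 0.097·log₂(0.097/0.1888) = -0.09320

D_KL(Q||P) = 1.53581 - 0.14372 + 2.36643 - 0.09320 = 3.66532 ≈ 3.6653 bits

These are NOT equal (difference: 0.0879 bits). KL divergence is asymmetric: D_KL(P||Q) ≠ D_KL(Q||P) in general.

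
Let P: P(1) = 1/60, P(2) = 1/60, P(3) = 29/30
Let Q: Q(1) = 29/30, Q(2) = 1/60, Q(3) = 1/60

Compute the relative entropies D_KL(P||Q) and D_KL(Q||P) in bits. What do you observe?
D_KL(P||Q) = 5.5651 bits, D_KL(Q||P) = 5.5651 bits. The two directions give the same value here, because Q is a self-inverse relabeling of P; in general KL divergence is asymmetric.

D_KL(P||Q) = Σ P(x) log₂(P(x)/Q(x))

Computing term by term:
  P(1)·log₂(P(1)/Q(1)) = (1/60)·log₂((1/60)/(29/30)) = -0.09763
  P(2)·log₂(P(2)/Q(2)) = (1/60)·log₂((1/60)/(1/60)) = 0.00000
  P(3)·log₂(P(3)/Q(3)) = (29/30)·log₂((29/30)/(1/60)) = 5.66271

D_KL(P||Q) = -0.09763 + 0.00000 + 5.66271 = 5.56508 ≈ 5.5651 bits

D_KL(Q||P) = Σ Q(x) log₂(Q(x)/P(x))

Computing term by term:
  Q(1)·log₂(Q(1)/P(1)) = (29/30)·log₂((29/30)/(1/60)) = 5.66271
  Q(2)·log₂(Q(2)/P(2)) = (1/60)·log₂((1/60)/(1/60)) = 0.00000
  Q(3)·log₂(Q(3)/P(3)) = (1/60)·log₂((1/60)/(29/30)) = -0.09763

D_KL(Q||P) = 5.66271 + 0.00000 - 0.09763 = 5.56508 ≈ 5.5651 bits

These ARE equal here. Q is P with outcomes relabeled (Q(1) = P(3), Q(3) = P(1)) by a relabeling that is its own inverse, so the two sums contain exactly the same terms in a different order. This is a special case — KL divergence is not symmetric in general: D_KL(P||Q) ≠ D_KL(Q||P) for most P, Q.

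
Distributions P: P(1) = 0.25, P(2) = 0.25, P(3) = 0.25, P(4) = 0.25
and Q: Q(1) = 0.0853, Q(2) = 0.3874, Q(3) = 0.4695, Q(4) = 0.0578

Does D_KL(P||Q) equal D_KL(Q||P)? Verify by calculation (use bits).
D_KL(P||Q) = 0.5308 bits, D_KL(Q||P) = 0.4172 bits. No — D_KL(P||Q) ≠ D_KL(Q||P) for this pair.

D_KL(P||Q) = Σ P(x) log₂(P(x)/Q(x))

Computing term by term:
  P(1)·log₂(P(1)/Q(1)) = 0.25·log₂(0.25/0.0853) = 0.38783
  P(2)·log₂(P(2)/Q(2)) = 0.25·log₂(0.25/0.3874) = -0.15797
  P(3)·log₂(P(3)/Q(3)) = 0.25·log₂(0.25/0.4695) = -0.22730
  P(4)·log₂(P(4)/Q(4)) = 0.25·log₂(0.25/0.0578) = 0.52820

D_KL(P||Q) = 0.38783 - 0.15797 - 0.22730 + 0.52820 = 0.53076 ≈ 0.5308 bits

D_KL(Q||P) = Σ Q(x) log₂(Q(x)/P(x))

Computing term by term:
  Q(1)·log₂(Q(1)/P(1)) = 0.0853·log₂(0.0853/0.25) = -0.13233
  Q(2)·log₂(Q(2)/P(2)) = 0.3874·log₂(0.3874/0.25) = 0.24480
  Q(3)·log₂(Q(3)/P(3)) = 0.4695·log₂(0.4695/0.25) = 0.42687
  Q(4)·log₂(Q(4)/P(4)) = 0.0578·log₂(0.0578/0.25) = -0.12212

D_KL(Q||P) = -0.13233 + 0.24480 + 0.42687 - 0.12212 = 0.41722 ≈ 0.4172 bits

These are NOT equal (difference: 0.1136 bits). KL divergence is asymmetric: D_KL(P||Q) ≠ D_KL(Q||P) in general.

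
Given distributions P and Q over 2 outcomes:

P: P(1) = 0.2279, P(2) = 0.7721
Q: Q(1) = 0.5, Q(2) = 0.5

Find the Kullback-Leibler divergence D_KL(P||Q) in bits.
0.2257 bits

D_KL(P||Q) = Σ P(x) log₂(P(x)/Q(x))

Computing term by term:
  P(1)·log₂(P(1)/Q(1)) = 0.2279·log₂(0.2279/0.5) = -0.25833
  P(2)·log₂(P(2)/Q(2)) = 0.7721·log₂(0.7721/0.5) = 0.48400

D_KL(P||Q) = -0.25833 + 0.48400 = 0.22567 ≈ 0.2257 bits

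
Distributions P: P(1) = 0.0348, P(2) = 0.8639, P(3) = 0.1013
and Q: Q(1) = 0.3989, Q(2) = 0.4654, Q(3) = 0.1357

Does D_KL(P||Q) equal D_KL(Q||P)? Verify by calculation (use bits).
D_KL(P||Q) = 0.6058 bits, D_KL(Q||P) = 1.0456 bits. No — D_KL(P||Q) ≠ D_KL(Q||P) for this pair.

D_KL(P||Q) = Σ P(x) log₂(P(x)/Q(x))

Computing term by term:
  P(1)·log₂(P(1)/Q(1)) = 0.0348·log₂(0.0348/0.3989) = -0.12246
  P(2)·log₂(P(2)/Q(2)) = 0.8639·log₂(0.8639/0.4654) = 0.77094
  P(3)·log₂(P(3)/Q(3)) = 0.1013·log₂(0.1013/0.1357) = -0.04273

D_KL(P||Q) = -0.12246 + 0.77094 - 0.04273 = 0.60575 ≈ 0.6058 bits

D_KL(Q||P) = Σ Q(x) log₂(Q(x)/P(x))

Computing term by term:
  Q(1)·log₂(Q(1)/P(1)) = 0.3989·log₂(0.3989/0.0348) = 1.40368
  Q(2)·log₂(Q(2)/P(2)) = 0.4654·log₂(0.4654/0.8639) = -0.41532
  Q(3)·log₂(Q(3)/P(3)) = 0.1357·log₂(0.1357/0.1013) = 0.05724

D_KL(Q||P) = 1.40368 - 0.41532 + 0.05724 = 1.04560 ≈ 1.0456 bits

These are NOT equal (difference: 0.4398 bits). KL divergence is asymmetric: D_KL(P||Q) ≠ D_KL(Q||P) in general.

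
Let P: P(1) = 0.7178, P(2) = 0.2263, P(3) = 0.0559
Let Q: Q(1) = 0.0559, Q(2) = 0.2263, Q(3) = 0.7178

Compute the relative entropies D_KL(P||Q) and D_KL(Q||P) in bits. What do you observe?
D_KL(P||Q) = 2.4376 bits, D_KL(Q||P) = 2.4376 bits. The two directions give the same value here, because Q is a self-inverse relabeling of P; in general KL divergence is asymmetric.

D_KL(P||Q) = Σ P(x) log₂(P(x)/Q(x))

Computing term by term:
  P(1)·log₂(P(1)/Q(1)) = 0.7178·log₂(0.7178/0.0559) = 2.64341
  P(2)·log₂(P(2)/Q(2)) = 0.2263·log₂(0.2263/0.2263) = 0.00000
  P(3)·log₂(P(3)/Q(3)) = 0.0559·log₂(0.0559/0.7178) = -0.20586

D_KL(P||Q) = 2.64341 + 0.00000 - 0.20586 = 2.43755 ≈ 2.4376 bits

D_KL(Q||P) = Σ Q(x) log₂(Q(x)/P(x))

Computing term by term:
  Q(1)·log₂(Q(1)/P(1)) = 0.0559·log₂(0.0559/0.7178) = -0.20586
  Q(2)·log₂(Q(2)/P(2)) = 0.2263·log₂(0.2263/0.2263) = 0.00000
  Q(3)·log₂(Q(3)/P(3)) = 0.7178·log₂(0.7178/0.0559) = 2.64341

D_KL(Q||P) = -0.20586 + 0.00000 + 2.64341 = 2.43755 ≈ 2.4376 bits

These ARE equal here. Q is P with outcomes relabeled (Q(1) = P(3), Q(3) = P(1)) by a relabeling that is its own inverse, so the two sums contain exactly the same terms in a different order. This is a special case — KL divergence is not symmetric in general: D_KL(P||Q) ≠ D_KL(Q||P) for most P, Q.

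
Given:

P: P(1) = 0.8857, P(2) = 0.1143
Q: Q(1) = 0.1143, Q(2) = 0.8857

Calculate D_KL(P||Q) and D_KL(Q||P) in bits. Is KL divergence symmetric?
D_KL(P||Q) = 2.2787 bits, D_KL(Q||P) = 2.2787 bits. The two values coincide for this particular pair, but no — KL divergence is not symmetric in general.

D_KL(P||Q) = Σ P(x) log₂(P(x)/Q(x))

Computing term by term:
  P(1)·log₂(P(1)/Q(1)) = 0.8857·log₂(0.8857/0.1143) = 2.61635
  P(2)·log₂(P(2)/Q(2)) = 0.1143·log₂(0.1143/0.8857) = -0.33764

D_KL(P||Q) = 2.61635 - 0.33764 = 2.27871 ≈ 2.2787 bits

D_KL(Q||P) = Σ Q(x) log₂(Q(x)/P(x))

Computing term by term:
  Q(1)·log₂(Q(1)/P(1)) = 0.1143·log₂(0.1143/0.8857) = -0.33764
  Q(2)·log₂(Q(2)/P(2)) = 0.8857·log₂(0.8857/0.1143) = 2.61635

D_KL(Q||P) = -0.33764 + 2.61635 = 2.27871 ≈ 2.2787 bits

These ARE equal here. Q is P with outcomes relabeled (Q(1) = P(2), Q(2) = P(1)) by a relabeling that is its own inverse, so the two sums contain exactly the same terms in a different order. This is a special case — KL divergence is not symmetric in general: D_KL(P||Q) ≠ D_KL(Q||P) for most P, Q.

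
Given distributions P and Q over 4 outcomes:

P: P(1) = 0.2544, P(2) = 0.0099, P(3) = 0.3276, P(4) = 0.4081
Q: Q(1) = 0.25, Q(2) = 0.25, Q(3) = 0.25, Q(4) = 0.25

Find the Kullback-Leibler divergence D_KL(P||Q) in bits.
0.3766 bits

D_KL(P||Q) = Σ P(x) log₂(P(x)/Q(x))

Computing term by term:
  P(1)·log₂(P(1)/Q(1)) = 0.2544·log₂(0.2544/0.25) = 0.00640
  P(2)·log₂(P(2)/Q(2)) = 0.0099·log₂(0.0099/0.25) = -0.04612
  P(3)·log₂(P(3)/Q(3)) = 0.3276·log₂(0.3276/0.25) = 0.12777
  P(4)·log₂(P(4)/Q(4)) = 0.4081·log₂(0.4081/0.25) = 0.28852

D_KL(P||Q) = 0.00640 - 0.04612 + 0.12777 + 0.28852 = 0.37657 ≈ 0.3766 bits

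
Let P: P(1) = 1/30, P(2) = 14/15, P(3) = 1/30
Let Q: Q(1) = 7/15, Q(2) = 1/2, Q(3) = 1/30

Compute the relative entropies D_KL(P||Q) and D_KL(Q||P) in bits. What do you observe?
D_KL(P||Q) = 0.7135 bits, D_KL(Q||P) = 1.3265 bits. The two directions give different values (D_KL(Q||P) exceeds D_KL(P||Q) by 0.6130 bits): KL divergence is asymmetric.

D_KL(P||Q) = Σ P(x) log₂(P(x)/Q(x))

Computing term by term:
  P(1)·log₂(P(1)/Q(1)) = (1/30)·log₂((1/30)/(7/15)) = -0.12691
  P(2)·log₂(P(2)/Q(2)) = (14/15)·log₂((14/15)/(1/2)) = 0.84043
  P(3)·log₂(P(3)/Q(3)) = (1/30)·log₂((1/30)/(1/30)) = 0.00000

D_KL(P||Q) = -0.12691 + 0.84043 + 0.00000 = 0.71352 ≈ 0.7135 bits

D_KL(Q||P) = Σ Q(x) log₂(Q(x)/P(x))

Computing term by term:
  Q(1)·log₂(Q(1)/P(1)) = (7/15)·log₂((7/15)/(1/30)) = 1.77677
  Q(2)·log₂(Q(2)/P(2)) = (1/2)·log₂((1/2)/(14/15)) = -0.45023
  Q(3)·log₂(Q(3)/P(3)) = (1/30)·log₂((1/30)/(1/30)) = 0.00000

D_KL(Q||P) = 1.77677 - 0.45023 + 0.00000 = 1.32654 ≈ 1.3265 bits

These are NOT equal (difference: 0.6130 bits). KL divergence is asymmetric: D_KL(P||Q) ≠ D_KL(Q||P) in general.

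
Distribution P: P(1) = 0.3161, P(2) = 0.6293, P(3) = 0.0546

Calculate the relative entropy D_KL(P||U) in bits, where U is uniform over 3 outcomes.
0.4102 bits

U(i) = 1/3 for all i

D_KL(P||U) = Σ P(x) log₂(P(x) / (1/3))
           = Σ P(x) log₂(P(x)) + log₂(3)
           = log₂(3) - H(P)

H(P) = -Σ P(x) log₂(P(x)):
  -P(1)·log₂(P(1)) = -(0.3161)·log₂(0.3161) = 0.52522
  -P(2)·log₂(P(2)) = -(0.6293)·log₂(0.6293) = 0.42049
  -P(3)·log₂(P(3)) = -(0.0546)·log₂(0.0546) = 0.22904
H(P) = 0.52522 + 0.42049 + 0.22904 = 1.17475 bits

log₂(3) = 1.58496 bits

D_KL(P||U) = 1.58496 - 1.17475 = 0.41021 ≈ 0.4102 bits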